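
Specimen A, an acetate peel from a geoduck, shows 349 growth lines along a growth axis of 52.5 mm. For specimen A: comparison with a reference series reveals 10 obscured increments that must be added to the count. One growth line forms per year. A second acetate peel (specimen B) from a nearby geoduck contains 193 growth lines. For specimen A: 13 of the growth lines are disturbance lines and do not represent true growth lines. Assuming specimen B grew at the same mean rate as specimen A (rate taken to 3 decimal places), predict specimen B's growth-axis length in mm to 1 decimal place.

29.3 mm

Specimen A: after corrections the count is 349 − 13 + 10 = 346 growth lines.
A: 52.5 mm over 346 years gives 52.5 / 346 ≈ 0.152 mm/year.
Length of B = 0.152 × 193 = 29.3 mm.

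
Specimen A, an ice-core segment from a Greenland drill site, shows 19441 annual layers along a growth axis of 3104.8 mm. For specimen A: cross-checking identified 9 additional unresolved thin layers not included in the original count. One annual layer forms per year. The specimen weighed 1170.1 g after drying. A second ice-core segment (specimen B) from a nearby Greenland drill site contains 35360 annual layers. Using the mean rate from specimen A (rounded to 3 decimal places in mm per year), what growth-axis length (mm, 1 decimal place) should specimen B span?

5657.6 mm

Specimen A: adjusted count: 19441 + 9 = 19450 annual layers.
A: Mean rate = 3104.8 mm / 19450 years ≈ 0.160 mm/yr.
Length of B = 0.160 × 35360 = 5657.6 mm.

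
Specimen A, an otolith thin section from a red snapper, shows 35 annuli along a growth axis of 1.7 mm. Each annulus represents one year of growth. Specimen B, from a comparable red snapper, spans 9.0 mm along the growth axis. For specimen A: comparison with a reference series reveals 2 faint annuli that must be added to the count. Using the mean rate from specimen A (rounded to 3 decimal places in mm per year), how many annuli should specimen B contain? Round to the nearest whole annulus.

196 annuli

Specimen A: true annulus count = 35 + 2 = 37.
A: Extension rate ≈ 1.7 / 37 = 0.046 mm per year.
Specimen B: 9.0 mm / 0.046 mm per year = 195.65 years ≈ 196 annuli.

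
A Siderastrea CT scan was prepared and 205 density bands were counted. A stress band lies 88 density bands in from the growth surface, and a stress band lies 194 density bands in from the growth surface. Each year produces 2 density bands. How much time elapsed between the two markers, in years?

The two markers are separated by 194 − 88 = 106 density bands.
Dividing by 2 density bands per year: 106 / 2 = 53 years.

53 yr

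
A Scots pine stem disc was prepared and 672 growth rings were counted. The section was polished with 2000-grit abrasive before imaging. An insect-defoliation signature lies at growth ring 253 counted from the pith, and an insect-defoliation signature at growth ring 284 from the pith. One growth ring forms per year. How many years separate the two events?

31 yr

284 − 253 = 31 growth rings lie between the two events.
At one growth ring per year, 31 years elapsed between them.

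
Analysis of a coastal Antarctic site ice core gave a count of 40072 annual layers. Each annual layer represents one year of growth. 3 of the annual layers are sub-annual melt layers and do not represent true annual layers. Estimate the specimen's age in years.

40069 yr

After corrections the count is 40072 − 3 = 40069 annual layers.
At one annual layer per year, that is 40069 years.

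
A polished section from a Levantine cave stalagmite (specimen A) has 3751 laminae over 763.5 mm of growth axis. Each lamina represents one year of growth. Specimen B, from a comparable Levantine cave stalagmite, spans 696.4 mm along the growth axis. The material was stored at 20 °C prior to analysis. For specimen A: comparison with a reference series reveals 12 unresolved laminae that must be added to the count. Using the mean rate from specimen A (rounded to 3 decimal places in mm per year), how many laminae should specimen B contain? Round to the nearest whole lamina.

Specimen A: correcting the raw count gives 3751 + 12 = 3763 true laminae.
A: Extension rate ≈ 763.5 / 3763 = 0.203 mm per year.
B spans 696.4 / 0.203 = 3430.54 years ≈ 3431 laminae.

3431 laminae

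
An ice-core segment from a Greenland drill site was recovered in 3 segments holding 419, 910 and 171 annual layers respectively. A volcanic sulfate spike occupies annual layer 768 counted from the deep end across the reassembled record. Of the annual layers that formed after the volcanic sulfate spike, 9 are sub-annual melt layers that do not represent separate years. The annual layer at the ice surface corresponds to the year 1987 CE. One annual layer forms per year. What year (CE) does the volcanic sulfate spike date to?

Total annual layers = 419 + 910 + 171 = 1500.
The volcanic sulfate spike sits at annual layer 768 from the deep end, so 1500 − 768 = 732 annual layers formed after it.
Removing the 9 false annual layers leaves 732 − 9 = 723 true annual layers beyond the volcanic sulfate spike.
The annual layer at the ice surface is 1987 CE, so the volcanic sulfate spike dates to 1987 − 723 = 1264 CE.

1264 CE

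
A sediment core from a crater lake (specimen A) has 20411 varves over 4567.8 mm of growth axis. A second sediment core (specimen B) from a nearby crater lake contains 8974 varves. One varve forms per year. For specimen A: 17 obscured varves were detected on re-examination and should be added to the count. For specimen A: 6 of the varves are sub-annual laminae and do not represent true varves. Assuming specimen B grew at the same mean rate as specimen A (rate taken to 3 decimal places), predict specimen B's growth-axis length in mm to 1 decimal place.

2010.2 mm

Specimen A: correcting the raw count gives 20411 − 6 + 17 = 20422 true varves.
A: 4567.8 mm over 20422 years gives 4567.8 / 20422 ≈ 0.224 mm/year.
Length of B = 0.224 × 8974 = 2010.2 mm.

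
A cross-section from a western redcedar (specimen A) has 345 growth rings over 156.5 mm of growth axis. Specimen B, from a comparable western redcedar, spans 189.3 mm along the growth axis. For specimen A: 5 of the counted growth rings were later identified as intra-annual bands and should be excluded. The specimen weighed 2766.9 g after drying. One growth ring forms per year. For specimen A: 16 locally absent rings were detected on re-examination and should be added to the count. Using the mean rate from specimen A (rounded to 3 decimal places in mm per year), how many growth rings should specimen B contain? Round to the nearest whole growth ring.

Specimen A: correcting the raw count gives 345 − 5 + 16 = 356 true growth rings.
A: Mean rate = 156.5 mm / 356 years ≈ 0.440 mm/year.
Specimen B: 189.3 mm / 0.440 mm per year = 430.23 years ≈ 430 growth rings.

430 growth rings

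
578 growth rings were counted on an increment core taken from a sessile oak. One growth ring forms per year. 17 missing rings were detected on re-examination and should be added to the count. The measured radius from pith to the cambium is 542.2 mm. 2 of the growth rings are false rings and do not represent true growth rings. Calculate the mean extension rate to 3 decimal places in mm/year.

True growth ring count = 578 − 2 + 17 = 593.
Extension rate ≈ 542.2 / 593 = 0.914 mm/year.

0.914 mm/year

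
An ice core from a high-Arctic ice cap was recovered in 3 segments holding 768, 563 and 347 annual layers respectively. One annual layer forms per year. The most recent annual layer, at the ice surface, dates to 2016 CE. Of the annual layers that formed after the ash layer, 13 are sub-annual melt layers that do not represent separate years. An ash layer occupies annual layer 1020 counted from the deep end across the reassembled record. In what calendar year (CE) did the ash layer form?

1371 CE

Total annual layers = 768 + 563 + 347 = 1678.
Between annual layer 1020 and the ice surface there are 1678 − 1020 = 658 annual layers.
Removing the 13 false annual layers leaves 658 − 13 = 645 true annual layers beyond the ash layer.
Counting back 645 years from 2016 CE places the ash layer in 2016 − 645 = 1371 CE.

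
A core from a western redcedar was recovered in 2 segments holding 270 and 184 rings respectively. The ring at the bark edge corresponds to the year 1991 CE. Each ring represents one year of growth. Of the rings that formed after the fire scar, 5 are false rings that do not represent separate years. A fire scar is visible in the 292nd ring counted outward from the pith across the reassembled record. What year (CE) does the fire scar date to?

1834 CE

Total rings = 270 + 184 = 454.
454 − 292 = 162 rings lie beyond the fire scar toward the bark edge.
162 − 5 false = 157 true rings after the fire scar.
The ring at the bark edge is 1991 CE, so the fire scar dates to 1991 − 157 = 1834 CE.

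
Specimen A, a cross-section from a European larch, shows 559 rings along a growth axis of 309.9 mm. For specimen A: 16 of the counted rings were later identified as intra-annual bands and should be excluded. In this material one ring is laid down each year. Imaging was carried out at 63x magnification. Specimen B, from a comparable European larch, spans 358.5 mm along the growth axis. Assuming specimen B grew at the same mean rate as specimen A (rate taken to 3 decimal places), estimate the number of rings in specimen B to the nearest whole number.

Specimen A: adjusted count: 559 − 16 = 543 rings.
A: Mean rate = 309.9 mm / 543 years ≈ 0.571 mm/yr.
B spans 358.5 / 0.571 = 627.85 years ≈ 628 rings.

628 rings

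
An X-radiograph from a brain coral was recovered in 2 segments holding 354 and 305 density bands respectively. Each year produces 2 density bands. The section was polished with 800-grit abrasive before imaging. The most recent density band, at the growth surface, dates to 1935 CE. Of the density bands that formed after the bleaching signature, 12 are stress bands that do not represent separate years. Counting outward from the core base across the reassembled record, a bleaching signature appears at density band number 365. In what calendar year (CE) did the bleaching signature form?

1794 CE

Total density bands = 354 + 305 = 659.
659 − 365 = 294 density bands lie beyond the bleaching signature toward the growth surface.
294 − 12 false = 282 true density bands after the bleaching signature.
With 2 density bands per year, 282 / 2 = 141 years.
The density band at the growth surface is 1935 CE, so the bleaching signature dates to 1935 − 141 = 1794 CE.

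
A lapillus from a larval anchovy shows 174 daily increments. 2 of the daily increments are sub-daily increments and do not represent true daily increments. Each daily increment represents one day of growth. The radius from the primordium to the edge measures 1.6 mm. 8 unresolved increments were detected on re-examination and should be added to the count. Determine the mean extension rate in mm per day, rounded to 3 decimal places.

True daily increment count = 174 − 2 + 8 = 180.
Extension rate ≈ 1.6 / 180 = 0.009 mm per day.

0.009 mm per day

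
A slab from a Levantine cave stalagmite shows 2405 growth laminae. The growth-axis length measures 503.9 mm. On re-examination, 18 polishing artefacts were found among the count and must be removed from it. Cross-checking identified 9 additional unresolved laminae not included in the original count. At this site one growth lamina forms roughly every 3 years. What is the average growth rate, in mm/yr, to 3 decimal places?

0.070 mm/yr

Correcting the raw count gives 2405 − 18 + 9 = 2396 true growth laminae.
2396 growth laminae at 3 years each span 2396 × 3 = 7188 years.
Extension rate ≈ 503.9 / 7188 = 0.070 mm/yr.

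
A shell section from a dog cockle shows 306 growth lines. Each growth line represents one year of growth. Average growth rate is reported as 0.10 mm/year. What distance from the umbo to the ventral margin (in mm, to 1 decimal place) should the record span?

30.6 mm

The record spans 306 years at 0.10 mm per year.
Predicted length = 0.10 mm/year × 306 years = 30.6 mm.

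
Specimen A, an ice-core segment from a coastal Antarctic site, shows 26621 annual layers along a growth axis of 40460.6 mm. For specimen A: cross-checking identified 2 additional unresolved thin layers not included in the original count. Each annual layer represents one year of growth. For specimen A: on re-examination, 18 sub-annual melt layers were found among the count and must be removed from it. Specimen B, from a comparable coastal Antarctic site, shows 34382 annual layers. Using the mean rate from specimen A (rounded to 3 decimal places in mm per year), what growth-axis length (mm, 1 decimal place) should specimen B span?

52295.0 mm

Specimen A: true annual layer count = 26621 − 18 + 2 = 26605.
A: Extension rate ≈ 40460.6 / 26605 = 1.521 mm/yr.
B's length ≈ 1.521 × 34382 = 52295.0 mm.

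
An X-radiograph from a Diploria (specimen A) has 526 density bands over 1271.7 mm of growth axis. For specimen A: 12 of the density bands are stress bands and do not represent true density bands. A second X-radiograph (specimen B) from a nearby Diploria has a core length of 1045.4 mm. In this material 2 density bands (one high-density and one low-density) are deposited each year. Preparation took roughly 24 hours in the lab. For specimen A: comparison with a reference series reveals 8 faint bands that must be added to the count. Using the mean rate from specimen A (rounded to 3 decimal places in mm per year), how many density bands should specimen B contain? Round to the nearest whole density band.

Specimen A: correcting the raw count gives 526 − 12 + 8 = 522 true density bands.
Specimen A: dividing by 2 density bands per year: 522 / 2 = 261 years.
A: Extension rate ≈ 1271.7 / 261 = 4.872 mm/yr.
Specimen B: 1045.4 mm / 4.872 mm per year = 214.57 years; at 2 density bands per year that is 214.57 × 2 ≈ 429 density bands.

429 density bands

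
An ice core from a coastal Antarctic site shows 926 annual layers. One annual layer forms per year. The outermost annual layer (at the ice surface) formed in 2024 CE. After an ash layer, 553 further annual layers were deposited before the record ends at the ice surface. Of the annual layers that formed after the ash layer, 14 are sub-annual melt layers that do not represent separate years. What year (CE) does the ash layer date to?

1485 CE

553 annual layers formed after the ash layer.
Excluding 14 false annual layers: 553 − 14 = 539.
Counting back 539 years from 2024 CE places the ash layer in 2024 − 539 = 1485 CE.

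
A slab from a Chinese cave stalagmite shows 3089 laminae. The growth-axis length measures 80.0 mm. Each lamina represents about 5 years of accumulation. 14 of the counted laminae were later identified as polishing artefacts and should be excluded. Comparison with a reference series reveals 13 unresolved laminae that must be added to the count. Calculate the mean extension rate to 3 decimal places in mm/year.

After corrections the count is 3089 − 14 + 13 = 3088 laminae.
3088 laminae at 5 years each span 3088 × 5 = 15440 years.
80.0 mm over 15440 years gives 80.0 / 15440 ≈ 0.005 mm/year.

0.005 mm/year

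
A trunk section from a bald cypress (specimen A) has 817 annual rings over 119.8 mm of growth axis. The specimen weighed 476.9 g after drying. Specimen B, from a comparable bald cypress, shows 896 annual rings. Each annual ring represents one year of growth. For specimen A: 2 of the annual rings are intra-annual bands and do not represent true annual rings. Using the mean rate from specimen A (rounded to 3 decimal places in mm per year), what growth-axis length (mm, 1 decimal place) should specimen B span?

131.7 mm

Specimen A: adjusted count: 817 − 2 = 815 annual rings.
A: 119.8 mm over 815 years gives 119.8 / 815 ≈ 0.147 mm/year.
For B, 0.147 mm/year × 896 years = 131.7 mm.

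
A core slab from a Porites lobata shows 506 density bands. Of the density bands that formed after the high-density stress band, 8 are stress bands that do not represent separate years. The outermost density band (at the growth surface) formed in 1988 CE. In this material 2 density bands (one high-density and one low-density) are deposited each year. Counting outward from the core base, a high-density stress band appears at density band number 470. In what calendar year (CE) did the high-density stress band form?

Between density band 470 and the growth surface there are 506 − 470 = 36 density bands.
Excluding 8 false density bands: 36 − 8 = 28.
28 density bands at 2 per year is 28 / 2 = 14 years.
The density band at the growth surface is 1988 CE, so the high-density stress band dates to 1988 − 14 = 1974 CE.

1974 CE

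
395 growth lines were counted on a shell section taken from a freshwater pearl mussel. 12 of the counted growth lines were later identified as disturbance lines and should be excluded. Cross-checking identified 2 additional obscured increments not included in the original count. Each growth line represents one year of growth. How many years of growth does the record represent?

Correcting the raw count gives 395 − 12 + 2 = 385 true growth lines.
One growth line per year makes the duration 385 years.

385 years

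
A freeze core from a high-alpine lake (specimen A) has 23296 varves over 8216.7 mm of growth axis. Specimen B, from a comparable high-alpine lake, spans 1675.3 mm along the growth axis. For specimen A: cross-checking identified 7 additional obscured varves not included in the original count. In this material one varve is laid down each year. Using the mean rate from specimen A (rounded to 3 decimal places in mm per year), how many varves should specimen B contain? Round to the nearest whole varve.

Specimen A: correcting the raw count gives 23296 + 7 = 23303 true varves.
A: 8216.7 mm over 23303 years gives 8216.7 / 23303 ≈ 0.353 mm/year.
B spans 1675.3 / 0.353 = 4745.89 years ≈ 4746 varves.

4746 varves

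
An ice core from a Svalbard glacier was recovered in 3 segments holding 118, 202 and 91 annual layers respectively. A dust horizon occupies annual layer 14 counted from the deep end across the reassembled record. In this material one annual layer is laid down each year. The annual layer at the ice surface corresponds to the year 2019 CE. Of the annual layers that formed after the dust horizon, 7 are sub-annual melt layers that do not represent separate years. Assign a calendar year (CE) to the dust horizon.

1629 CE

Total annual layers = 118 + 202 + 91 = 411.
The dust horizon sits at annual layer 14 from the deep end, so 411 − 14 = 397 annual layers formed after it.
Excluding 7 false annual layers: 397 − 7 = 390.
2019 − 390 = 1629 CE.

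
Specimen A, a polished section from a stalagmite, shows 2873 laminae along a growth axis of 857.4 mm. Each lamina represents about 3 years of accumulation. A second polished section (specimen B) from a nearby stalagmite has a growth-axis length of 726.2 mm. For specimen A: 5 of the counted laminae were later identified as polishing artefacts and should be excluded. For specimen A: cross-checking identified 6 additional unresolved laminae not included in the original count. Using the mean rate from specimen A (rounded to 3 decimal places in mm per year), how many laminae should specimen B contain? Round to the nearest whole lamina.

2445 laminae

Specimen A: correcting the raw count gives 2873 − 5 + 6 = 2874 true laminae.
Specimen A: multiplying by 3 years per lamina: 2874 × 3 = 8622 years.
A: 857.4 mm over 8622 years gives 857.4 / 8622 ≈ 0.099 mm per year.
B spans 726.2 / 0.099 = 7335.35 years; at 3 years per lamina that is 7335.35 / 3 ≈ 2445 laminae.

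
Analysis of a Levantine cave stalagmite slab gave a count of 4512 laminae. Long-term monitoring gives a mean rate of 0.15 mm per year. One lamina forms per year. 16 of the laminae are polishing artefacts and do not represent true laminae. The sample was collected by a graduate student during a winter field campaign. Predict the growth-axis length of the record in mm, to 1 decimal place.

674.4 mm

Adjusted count: 4512 − 16 = 4496 laminae.
Length ≈ 0.15 × 4496 = 674.4 mm.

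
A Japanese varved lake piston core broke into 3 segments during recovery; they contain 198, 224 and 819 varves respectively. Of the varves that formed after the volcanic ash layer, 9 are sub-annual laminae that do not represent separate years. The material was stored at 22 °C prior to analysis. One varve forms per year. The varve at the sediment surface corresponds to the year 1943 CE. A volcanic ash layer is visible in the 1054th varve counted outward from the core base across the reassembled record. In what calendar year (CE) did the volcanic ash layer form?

Total varves = 198 + 224 + 819 = 1241.
1241 − 1054 = 187 varves lie beyond the volcanic ash layer toward the sediment surface.
187 − 9 false = 178 true varves after the volcanic ash layer.
The varve at the sediment surface is 1943 CE, so the volcanic ash layer dates to 1943 − 178 = 1765 CE.

1765 CE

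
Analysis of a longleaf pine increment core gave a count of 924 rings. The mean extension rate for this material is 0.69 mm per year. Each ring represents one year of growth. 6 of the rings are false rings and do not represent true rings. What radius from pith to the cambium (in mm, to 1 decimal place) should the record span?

True ring count = 924 − 6 = 918.
918 years at 0.69 mm/year gives 0.69 × 918 = 633.4 mm.

633.4 mm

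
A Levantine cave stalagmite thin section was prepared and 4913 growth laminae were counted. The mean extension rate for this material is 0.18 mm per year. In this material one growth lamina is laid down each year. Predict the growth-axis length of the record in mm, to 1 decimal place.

4913 years of growth are recorded.
4913 years at 0.18 mm/year gives 0.18 × 4913 = 884.3 mm.

884.3 mm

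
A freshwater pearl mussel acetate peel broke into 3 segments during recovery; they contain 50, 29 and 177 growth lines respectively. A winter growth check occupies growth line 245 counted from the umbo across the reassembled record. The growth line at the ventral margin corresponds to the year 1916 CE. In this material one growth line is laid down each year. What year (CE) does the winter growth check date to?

1905 CE

Total growth lines = 50 + 29 + 177 = 256.
256 − 245 = 11 growth lines lie beyond the winter growth check toward the ventral margin.
1916 − 11 = 1905 CE.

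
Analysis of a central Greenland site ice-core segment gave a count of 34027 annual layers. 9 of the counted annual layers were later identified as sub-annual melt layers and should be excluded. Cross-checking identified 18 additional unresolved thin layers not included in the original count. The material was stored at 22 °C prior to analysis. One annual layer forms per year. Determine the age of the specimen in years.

34036 years

Correcting the raw count gives 34027 − 9 + 18 = 34036 true annual layers.
One annual layer per year makes the duration 34036 years.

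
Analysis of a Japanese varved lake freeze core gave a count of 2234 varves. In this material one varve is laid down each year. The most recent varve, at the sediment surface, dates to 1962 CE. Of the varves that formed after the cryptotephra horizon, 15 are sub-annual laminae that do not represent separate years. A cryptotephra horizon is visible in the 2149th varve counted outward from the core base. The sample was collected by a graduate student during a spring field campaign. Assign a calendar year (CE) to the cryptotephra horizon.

Between varve 2149 and the sediment surface there are 2234 − 2149 = 85 varves.
Excluding 15 false varves: 85 − 15 = 70.
The varve at the sediment surface is 1962 CE, so the cryptotephra horizon dates to 1962 − 70 = 1892 CE.

1892 CE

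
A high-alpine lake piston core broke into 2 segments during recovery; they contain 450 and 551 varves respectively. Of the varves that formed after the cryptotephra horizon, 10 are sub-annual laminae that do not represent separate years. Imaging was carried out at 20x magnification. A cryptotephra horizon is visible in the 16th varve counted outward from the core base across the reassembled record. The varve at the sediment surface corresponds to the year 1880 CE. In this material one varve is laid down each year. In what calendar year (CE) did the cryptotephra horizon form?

905 CE

Total varves = 450 + 551 = 1001.
The cryptotephra horizon sits at varve 16 from the core base, so 1001 − 16 = 985 varves formed after it.
985 − 10 false = 975 true varves after the cryptotephra horizon.
The varve at the sediment surface is 1880 CE, so the cryptotephra horizon dates to 1880 − 975 = 905 CE.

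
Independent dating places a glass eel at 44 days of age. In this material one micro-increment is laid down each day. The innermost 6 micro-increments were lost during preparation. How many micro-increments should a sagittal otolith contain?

38 micro-increments

One micro-increment per day gives 44 micro-increments over 44 days.
44 − 6 missed = 38 micro-increments expected in the prepared section.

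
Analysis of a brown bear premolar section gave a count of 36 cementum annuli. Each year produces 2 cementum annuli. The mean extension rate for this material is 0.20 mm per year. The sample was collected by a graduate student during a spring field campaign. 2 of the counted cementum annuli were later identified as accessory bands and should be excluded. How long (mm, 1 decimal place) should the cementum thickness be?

True cementum annulus count = 36 − 2 = 34.
With 2 cementum annuli per year, 34 / 2 = 17 years.
17 years at 0.20 mm/year gives 0.20 × 17 = 3.4 mm.

3.4 mm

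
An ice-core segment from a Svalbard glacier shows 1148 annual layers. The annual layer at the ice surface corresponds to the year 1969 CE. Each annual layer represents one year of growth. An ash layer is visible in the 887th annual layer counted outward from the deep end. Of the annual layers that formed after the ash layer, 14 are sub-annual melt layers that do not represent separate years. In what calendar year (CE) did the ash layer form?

Between annual layer 887 and the ice surface there are 1148 − 887 = 261 annual layers.
261 − 14 false = 247 true annual layers after the ash layer.
The annual layer at the ice surface is 1969 CE, so the ash layer dates to 1969 − 247 = 1722 CE.

1722 CE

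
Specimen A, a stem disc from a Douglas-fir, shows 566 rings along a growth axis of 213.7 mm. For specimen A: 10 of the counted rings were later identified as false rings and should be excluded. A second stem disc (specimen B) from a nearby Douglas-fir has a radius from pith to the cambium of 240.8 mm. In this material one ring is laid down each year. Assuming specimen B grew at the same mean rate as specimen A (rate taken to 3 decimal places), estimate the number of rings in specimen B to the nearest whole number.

627 rings

Specimen A: adjusted count: 566 − 10 = 556 rings.
A: 213.7 mm over 556 years gives 213.7 / 556 ≈ 0.384 mm per year.
B spans 240.8 / 0.384 = 627.08 years ≈ 627 rings.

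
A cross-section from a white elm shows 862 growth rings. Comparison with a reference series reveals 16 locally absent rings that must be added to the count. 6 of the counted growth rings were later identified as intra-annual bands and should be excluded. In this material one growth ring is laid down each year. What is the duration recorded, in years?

Adjusted count: 862 − 6 + 16 = 872 growth rings.
One growth ring per year makes the duration 872 years.

872 yr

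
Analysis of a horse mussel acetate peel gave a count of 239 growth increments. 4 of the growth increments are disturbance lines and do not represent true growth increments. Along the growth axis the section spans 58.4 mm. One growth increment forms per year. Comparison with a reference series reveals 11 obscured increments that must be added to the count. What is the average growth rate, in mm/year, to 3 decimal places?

After corrections the count is 239 − 4 + 11 = 246 growth increments.
Extension rate ≈ 58.4 / 246 = 0.237 mm/year.

0.237 mm/year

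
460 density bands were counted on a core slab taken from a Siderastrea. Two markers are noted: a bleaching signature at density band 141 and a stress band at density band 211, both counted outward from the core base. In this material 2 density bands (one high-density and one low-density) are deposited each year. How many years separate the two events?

35 years

The two markers are separated by 211 − 141 = 70 density bands.
70 density bands at 2 per year is 70 / 2 = 35 years.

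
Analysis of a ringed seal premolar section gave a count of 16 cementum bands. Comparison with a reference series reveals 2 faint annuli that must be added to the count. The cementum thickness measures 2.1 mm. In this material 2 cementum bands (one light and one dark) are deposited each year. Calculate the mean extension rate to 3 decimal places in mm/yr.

0.233 mm/yr

True cementum band count = 16 + 2 = 18.
Dividing by 2 cementum bands per year: 18 / 2 = 9 years.
Mean rate = 2.1 mm / 9 years ≈ 0.233 mm/yr.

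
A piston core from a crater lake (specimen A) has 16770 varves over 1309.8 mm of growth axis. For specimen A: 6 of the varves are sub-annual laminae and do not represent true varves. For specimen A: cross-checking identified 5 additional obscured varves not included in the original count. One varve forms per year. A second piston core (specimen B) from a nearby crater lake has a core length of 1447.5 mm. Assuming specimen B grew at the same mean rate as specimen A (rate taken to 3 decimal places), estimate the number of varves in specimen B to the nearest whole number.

18558 varves

Specimen A: true varve count = 16770 − 6 + 5 = 16769.
A: Mean rate = 1309.8 mm / 16769 years ≈ 0.078 mm per year.
B spans 1447.5 / 0.078 = 18557.69 years ≈ 18558 varves.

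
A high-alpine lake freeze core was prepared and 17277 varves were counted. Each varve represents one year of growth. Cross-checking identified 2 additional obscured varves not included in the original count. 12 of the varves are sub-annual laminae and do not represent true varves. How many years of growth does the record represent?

17267 years

Correcting the raw count gives 17277 − 12 + 2 = 17267 true varves.
With a one-to-one varve periodicity this is 17267 years.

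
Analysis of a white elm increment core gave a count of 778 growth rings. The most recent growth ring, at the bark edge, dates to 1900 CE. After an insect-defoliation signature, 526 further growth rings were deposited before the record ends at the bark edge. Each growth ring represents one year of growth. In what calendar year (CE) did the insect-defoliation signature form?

526 growth rings formed after the insect-defoliation signature.
1900 − 526 = 1374 CE.

1374 CE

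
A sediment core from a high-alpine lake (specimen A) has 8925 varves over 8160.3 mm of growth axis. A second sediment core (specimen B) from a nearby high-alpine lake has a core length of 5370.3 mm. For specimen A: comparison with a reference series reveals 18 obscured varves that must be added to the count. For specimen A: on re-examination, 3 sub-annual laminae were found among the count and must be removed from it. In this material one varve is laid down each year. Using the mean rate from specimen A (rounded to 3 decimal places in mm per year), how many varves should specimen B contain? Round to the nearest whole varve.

Specimen A: after corrections the count is 8925 − 3 + 18 = 8940 varves.
A: Extension rate ≈ 8160.3 / 8940 = 0.913 mm/year.
B spans 5370.3 / 0.913 = 5882.04 years ≈ 5882 varves.

5882 varves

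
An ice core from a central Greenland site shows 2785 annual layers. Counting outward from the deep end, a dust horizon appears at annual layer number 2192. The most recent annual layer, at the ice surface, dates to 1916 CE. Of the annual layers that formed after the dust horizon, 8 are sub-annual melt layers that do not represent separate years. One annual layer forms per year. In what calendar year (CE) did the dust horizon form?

1331 CE

2785 − 2192 = 593 annual layers lie beyond the dust horizon toward the ice surface.
Removing the 8 false annual layers leaves 593 − 8 = 585 true annual layers beyond the dust horizon.
Counting back 585 years from 1916 CE places the dust horizon in 1916 − 585 = 1331 CE.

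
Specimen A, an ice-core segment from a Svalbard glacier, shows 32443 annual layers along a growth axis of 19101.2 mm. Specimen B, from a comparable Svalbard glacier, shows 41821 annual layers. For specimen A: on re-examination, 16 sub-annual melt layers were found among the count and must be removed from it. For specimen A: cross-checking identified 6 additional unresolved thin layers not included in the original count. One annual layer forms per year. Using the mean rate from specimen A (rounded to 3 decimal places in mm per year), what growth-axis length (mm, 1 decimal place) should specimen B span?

Specimen A: after corrections the count is 32443 − 16 + 6 = 32433 annual layers.
A: Extension rate ≈ 19101.2 / 32433 = 0.589 mm/year.
For B, 0.589 mm/year × 41821 years = 24632.6 mm.

24632.6 mm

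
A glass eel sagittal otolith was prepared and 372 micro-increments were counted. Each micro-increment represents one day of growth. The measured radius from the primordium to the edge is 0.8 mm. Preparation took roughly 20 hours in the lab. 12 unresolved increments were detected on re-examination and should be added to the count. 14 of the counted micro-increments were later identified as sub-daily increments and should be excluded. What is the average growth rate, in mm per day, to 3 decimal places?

True micro-increment count = 372 − 14 + 12 = 370.
Extension rate ≈ 0.8 / 370 = 0.002 mm per day.

0.002 mm per day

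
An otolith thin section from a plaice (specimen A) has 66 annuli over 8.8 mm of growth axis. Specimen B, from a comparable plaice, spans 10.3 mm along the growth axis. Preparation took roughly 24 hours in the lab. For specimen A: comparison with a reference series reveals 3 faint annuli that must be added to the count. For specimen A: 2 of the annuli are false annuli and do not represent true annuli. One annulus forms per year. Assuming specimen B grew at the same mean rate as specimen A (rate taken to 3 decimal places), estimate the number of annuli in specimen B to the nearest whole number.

79 annuli

Specimen A: correcting the raw count gives 66 − 2 + 3 = 67 true annuli.
A: 8.8 mm over 67 years gives 8.8 / 67 ≈ 0.131 mm/yr.
B spans 10.3 / 0.131 = 78.63 years ≈ 79 annuli.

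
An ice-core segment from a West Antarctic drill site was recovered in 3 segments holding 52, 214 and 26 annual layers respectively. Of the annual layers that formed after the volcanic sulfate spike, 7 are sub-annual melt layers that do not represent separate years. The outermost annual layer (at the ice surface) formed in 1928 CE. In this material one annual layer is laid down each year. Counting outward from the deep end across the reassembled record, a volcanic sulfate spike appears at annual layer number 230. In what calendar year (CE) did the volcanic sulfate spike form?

1873 CE

Total annual layers = 52 + 214 + 26 = 292.
The volcanic sulfate spike sits at annual layer 230 from the deep end, so 292 − 230 = 62 annual layers formed after it.
Removing the 7 false annual layers leaves 62 − 7 = 55 true annual layers beyond the volcanic sulfate spike.
Counting back 55 years from 1928 CE places the volcanic sulfate spike in 1928 − 55 = 1873 CE.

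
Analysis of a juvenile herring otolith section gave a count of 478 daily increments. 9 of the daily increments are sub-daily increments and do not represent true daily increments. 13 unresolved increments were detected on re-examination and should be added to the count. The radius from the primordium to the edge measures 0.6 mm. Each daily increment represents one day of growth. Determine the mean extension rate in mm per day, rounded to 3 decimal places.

Adjusted count: 478 − 9 + 13 = 482 daily increments.
0.6 mm over 482 days gives 0.6 / 482 ≈ 0.001 mm per day.

0.001 mm per day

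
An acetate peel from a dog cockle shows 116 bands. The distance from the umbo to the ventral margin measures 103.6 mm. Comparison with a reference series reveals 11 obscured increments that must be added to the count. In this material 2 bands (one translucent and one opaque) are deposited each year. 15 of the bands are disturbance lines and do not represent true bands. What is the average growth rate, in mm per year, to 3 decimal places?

1.850 mm per year

True band count = 116 − 15 + 11 = 112.
Dividing by 2 bands per year: 112 / 2 = 56 years.
Extension rate ≈ 103.6 / 56 = 1.850 mm per year.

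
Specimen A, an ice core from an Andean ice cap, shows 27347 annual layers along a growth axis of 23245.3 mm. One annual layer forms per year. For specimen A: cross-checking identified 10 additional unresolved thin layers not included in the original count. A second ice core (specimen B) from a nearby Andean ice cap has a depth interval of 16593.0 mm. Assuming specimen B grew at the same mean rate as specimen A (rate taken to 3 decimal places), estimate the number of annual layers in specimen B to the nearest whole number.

Specimen A: adjusted count: 27347 + 10 = 27357 annual layers.
A: 23245.3 mm over 27357 years gives 23245.3 / 27357 ≈ 0.850 mm/yr.
B spans 16593.0 / 0.850 = 19521.18 years ≈ 19521 annual layers.

19521 annual layers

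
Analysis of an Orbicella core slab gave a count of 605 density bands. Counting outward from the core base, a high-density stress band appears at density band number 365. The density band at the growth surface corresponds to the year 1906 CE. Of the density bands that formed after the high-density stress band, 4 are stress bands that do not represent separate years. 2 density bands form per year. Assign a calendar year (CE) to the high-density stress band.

The high-density stress band sits at density band 365 from the core base, so 605 − 365 = 240 density bands formed after it.
Excluding 4 false density bands: 240 − 4 = 236.
Dividing by 2 density bands per year: 236 / 2 = 118 years.
Counting back 118 years from 1906 CE places the high-density stress band in 1906 − 118 = 1788 CE.

1788 CE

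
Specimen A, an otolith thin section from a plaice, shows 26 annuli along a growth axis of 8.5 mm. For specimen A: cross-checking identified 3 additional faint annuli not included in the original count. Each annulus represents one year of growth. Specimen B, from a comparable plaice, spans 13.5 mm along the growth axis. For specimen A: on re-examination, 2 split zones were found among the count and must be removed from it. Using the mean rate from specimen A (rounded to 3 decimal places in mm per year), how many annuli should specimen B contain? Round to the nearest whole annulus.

43 annuli

Specimen A: adjusted count: 26 − 2 + 3 = 27 annuli.
A: Extension rate ≈ 8.5 / 27 = 0.315 mm/yr.
For B, 13.5 / 0.315 = 42.86 years ≈ 43 annuli.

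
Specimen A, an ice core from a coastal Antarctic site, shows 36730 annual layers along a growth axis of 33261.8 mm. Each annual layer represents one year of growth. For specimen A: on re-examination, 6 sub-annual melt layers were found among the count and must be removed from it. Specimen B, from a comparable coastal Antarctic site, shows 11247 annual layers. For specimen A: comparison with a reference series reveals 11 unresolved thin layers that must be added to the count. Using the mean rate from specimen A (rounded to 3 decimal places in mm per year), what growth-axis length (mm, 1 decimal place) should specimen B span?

10178.5 mm

Specimen A: adjusted count: 36730 − 6 + 11 = 36735 annual layers.
A: 33261.8 mm over 36735 years gives 33261.8 / 36735 ≈ 0.905 mm per year.
Length of B = 0.905 × 11247 = 10178.5 mm.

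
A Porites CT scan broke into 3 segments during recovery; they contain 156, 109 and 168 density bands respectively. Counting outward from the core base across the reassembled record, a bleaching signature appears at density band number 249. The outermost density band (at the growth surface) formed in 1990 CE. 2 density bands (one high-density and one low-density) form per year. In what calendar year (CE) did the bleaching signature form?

1898 CE

Total density bands = 156 + 109 + 168 = 433.
Between density band 249 and the growth surface there are 433 − 249 = 184 density bands.
With 2 density bands per year, 184 / 2 = 92 years.
1990 − 92 = 1898 CE.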